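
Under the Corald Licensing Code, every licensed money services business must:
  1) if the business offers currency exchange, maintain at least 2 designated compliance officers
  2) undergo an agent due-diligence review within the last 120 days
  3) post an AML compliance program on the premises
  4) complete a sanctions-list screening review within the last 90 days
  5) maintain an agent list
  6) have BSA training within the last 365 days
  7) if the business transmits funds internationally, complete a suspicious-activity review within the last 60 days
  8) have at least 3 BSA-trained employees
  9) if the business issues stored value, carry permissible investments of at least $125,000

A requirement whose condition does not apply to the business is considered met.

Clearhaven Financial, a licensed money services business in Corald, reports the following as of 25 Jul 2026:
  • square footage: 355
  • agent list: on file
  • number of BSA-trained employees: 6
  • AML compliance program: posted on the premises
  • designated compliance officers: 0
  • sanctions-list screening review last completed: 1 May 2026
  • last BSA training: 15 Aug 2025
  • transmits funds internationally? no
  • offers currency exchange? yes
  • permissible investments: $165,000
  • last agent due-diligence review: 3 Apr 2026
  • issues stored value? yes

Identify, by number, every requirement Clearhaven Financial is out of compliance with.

1. condition 'offers currency exchange' holds; designated compliance officers 0 < 2 → not met
2. agent due-diligence review 113 days ago vs limit 120 → met
3. AML compliance program present → met
4. sanctions-list screening review 85 days ago vs limit 90 → met
5. agent list present → met
6. BSA training 344 days ago vs limit 365 → met
7. condition 'transmits funds internationally' does not hold → requirement n/a → met
8. BSA-trained employees 6 ≥ 3 → met
9. condition 'issues stored value' holds; permissible investments $165,000 ≥ $125,000 → met
Not met: 1

1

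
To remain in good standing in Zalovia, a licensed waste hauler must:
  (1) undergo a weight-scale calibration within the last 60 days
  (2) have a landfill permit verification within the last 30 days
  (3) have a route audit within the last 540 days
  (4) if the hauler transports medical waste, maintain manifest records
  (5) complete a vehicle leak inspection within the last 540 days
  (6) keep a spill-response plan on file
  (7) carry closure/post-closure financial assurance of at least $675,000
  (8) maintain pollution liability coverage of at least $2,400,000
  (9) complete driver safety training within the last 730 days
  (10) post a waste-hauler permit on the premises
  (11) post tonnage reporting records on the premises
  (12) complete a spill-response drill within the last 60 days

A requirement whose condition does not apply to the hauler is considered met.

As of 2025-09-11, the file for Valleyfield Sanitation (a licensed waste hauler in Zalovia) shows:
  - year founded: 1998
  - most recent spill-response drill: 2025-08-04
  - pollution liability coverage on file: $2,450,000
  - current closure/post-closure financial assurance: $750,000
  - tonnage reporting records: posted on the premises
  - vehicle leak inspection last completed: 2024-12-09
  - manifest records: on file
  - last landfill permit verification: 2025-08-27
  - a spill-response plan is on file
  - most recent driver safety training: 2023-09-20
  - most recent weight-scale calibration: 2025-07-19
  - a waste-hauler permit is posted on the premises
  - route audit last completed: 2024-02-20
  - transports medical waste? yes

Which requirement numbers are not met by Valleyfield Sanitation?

3

1. weight-scale calibration 54 days ago vs limit 60 → met
2. landfill permit verification 15 days ago vs limit 30 → met
3. route audit 569 days ago vs limit 540 → not met
4. condition 'transports medical waste' holds; manifest records present → met
5. vehicle leak inspection 276 days ago vs limit 540 → met
6. spill-response plan present → met
7. closure/post-closure financial assurance $750,000 ≥ $675,000 → met
8. pollution liability coverage $2,450,000 ≥ $2,400,000 → met
9. driver safety training 722 days ago vs limit 730 → met
10. waste-hauler permit present → met
11. tonnage reporting records present → met
12. spill-response drill 38 days ago vs limit 60 → met
Not met: 3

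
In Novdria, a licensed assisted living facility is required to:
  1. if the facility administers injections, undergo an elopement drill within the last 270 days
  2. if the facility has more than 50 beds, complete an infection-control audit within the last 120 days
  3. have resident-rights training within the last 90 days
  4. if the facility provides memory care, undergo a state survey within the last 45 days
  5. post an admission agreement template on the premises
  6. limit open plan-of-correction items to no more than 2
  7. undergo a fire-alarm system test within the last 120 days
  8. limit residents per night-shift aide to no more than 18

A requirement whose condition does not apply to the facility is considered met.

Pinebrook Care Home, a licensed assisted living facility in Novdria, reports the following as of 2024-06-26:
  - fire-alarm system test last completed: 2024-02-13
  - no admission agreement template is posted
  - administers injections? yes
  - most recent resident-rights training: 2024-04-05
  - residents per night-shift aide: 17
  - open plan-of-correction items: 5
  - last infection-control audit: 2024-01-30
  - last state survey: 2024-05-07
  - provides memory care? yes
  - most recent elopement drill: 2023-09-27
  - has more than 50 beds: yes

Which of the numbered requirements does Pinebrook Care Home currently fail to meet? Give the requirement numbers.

1. condition 'administers injections' holds; elopement drill 273 days ago vs limit 270 → not met
2. condition 'has more than 50 beds' holds; infection-control audit 148 days ago vs limit 120 → not met
3. resident-rights training 82 days ago vs limit 90 → met
4. condition 'provides memory care' holds; state survey 50 days ago vs limit 45 → not met
5. admission agreement template absent → not met
6. open plan-of-correction items 5 > 2 → not met
7. fire-alarm system test 134 days ago vs limit 120 → not met
8. residents per night-shift aide 17 ≤ 18 → met
Not met: 1, 2, 4, 5, 6, 7

1, 2, 4, 5, 6, 7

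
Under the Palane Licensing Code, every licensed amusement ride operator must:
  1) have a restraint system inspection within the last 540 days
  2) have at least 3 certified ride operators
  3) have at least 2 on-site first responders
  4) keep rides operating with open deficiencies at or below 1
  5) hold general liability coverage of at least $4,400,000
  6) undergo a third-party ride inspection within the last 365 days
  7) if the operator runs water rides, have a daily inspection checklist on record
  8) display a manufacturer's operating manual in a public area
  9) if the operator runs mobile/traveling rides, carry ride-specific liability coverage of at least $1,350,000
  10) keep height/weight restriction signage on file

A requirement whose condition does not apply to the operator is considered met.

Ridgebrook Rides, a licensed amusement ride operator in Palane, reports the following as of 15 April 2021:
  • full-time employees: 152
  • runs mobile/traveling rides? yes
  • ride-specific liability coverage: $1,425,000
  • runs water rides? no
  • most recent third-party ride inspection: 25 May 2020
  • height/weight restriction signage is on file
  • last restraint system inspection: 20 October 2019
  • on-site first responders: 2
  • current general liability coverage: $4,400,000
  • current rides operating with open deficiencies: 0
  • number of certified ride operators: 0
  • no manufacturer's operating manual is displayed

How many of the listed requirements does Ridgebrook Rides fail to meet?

1. restraint system inspection 543 days ago vs limit 540 → not met
2. certified ride operators 0 < 3 → not met
3. on-site first responders 2 ≥ 2 → met
4. rides operating with open deficiencies 0 ≤ 1 → met
5. general liability coverage $4,400,000 ≥ $4,400,000 → met
6. third-party ride inspection 325 days ago vs limit 365 → met
7. condition 'runs water rides' does not hold → requirement n/a → met
8. manufacturer's operating manual absent → not met
9. condition 'runs mobile/traveling rides' holds; ride-specific liability coverage $1,425,000 ≥ $1,350,000 → met
10. height/weight restriction signage present → met
Not met: 3 of 10

3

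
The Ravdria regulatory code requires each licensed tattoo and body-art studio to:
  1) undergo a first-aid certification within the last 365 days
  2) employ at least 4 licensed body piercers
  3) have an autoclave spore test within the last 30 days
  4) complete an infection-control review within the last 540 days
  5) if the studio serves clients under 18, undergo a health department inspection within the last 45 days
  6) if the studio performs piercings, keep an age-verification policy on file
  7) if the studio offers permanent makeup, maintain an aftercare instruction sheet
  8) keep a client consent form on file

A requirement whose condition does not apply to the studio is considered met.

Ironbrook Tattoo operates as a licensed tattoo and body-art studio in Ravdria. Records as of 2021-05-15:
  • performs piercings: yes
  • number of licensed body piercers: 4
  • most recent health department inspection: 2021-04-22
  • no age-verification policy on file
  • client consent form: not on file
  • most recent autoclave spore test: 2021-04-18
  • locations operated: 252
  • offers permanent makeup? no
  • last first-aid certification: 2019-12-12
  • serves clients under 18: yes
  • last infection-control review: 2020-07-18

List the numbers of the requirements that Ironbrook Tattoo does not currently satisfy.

1, 6, 8

1. first-aid certification 520 days ago vs limit 365 → not met
2. licensed body piercers 4 ≥ 4 → met
3. autoclave spore test 27 days ago vs limit 30 → met
4. infection-control review 301 days ago vs limit 540 → met
5. condition 'serves clients under 18' holds; health department inspection 23 days ago vs limit 45 → met
6. condition 'performs piercings' holds; age-verification policy absent → not met
7. condition 'offers permanent makeup' does not hold → requirement n/a → met
8. client consent form absent → not met
Not met: 1, 6, 8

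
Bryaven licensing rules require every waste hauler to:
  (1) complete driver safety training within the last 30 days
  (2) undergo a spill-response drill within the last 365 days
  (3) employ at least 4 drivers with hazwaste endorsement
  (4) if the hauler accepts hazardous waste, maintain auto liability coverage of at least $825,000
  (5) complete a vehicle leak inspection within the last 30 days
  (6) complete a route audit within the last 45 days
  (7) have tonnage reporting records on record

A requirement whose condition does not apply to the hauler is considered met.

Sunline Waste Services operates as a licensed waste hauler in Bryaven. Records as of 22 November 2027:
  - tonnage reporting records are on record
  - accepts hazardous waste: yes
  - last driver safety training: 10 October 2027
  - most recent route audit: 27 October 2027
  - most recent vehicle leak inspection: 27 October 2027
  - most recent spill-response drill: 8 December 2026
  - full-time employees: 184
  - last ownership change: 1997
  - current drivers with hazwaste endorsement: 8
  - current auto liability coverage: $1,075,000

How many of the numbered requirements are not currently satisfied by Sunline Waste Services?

1

1. driver safety training 43 days ago vs limit 30 → not met
2. spill-response drill 349 days ago vs limit 365 → met
3. drivers with hazwaste endorsement 8 ≥ 4 → met
4. condition 'accepts hazardous waste' holds; auto liability coverage $1,075,000 ≥ $825,000 → met
5. vehicle leak inspection 26 days ago vs limit 30 → met
6. route audit 26 days ago vs limit 45 → met
7. tonnage reporting records present → met
Not met: 1 of 7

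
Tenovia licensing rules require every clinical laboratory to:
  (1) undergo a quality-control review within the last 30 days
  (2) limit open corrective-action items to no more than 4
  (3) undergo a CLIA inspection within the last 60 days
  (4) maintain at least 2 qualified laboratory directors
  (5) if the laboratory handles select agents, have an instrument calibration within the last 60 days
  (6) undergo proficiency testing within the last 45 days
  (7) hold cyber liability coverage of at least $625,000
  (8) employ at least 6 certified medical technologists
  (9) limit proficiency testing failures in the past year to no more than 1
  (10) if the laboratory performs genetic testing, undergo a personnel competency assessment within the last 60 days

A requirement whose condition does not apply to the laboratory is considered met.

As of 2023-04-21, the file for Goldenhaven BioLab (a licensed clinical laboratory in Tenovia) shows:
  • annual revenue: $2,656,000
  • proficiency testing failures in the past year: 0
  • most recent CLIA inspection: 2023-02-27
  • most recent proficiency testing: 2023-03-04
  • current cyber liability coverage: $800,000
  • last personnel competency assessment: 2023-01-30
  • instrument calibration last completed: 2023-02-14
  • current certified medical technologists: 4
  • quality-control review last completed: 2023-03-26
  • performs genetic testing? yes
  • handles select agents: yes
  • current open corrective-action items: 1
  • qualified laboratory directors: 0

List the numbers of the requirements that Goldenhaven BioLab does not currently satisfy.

1. quality-control review 26 days ago vs limit 30 → met
2. open corrective-action items 1 ≤ 4 → met
3. CLIA inspection 53 days ago vs limit 60 → met
4. qualified laboratory directors 0 < 2 → not met
5. condition 'handles select agents' holds; instrument calibration 66 days ago vs limit 60 → not met
6. proficiency testing 48 days ago vs limit 45 → not met
7. cyber liability coverage $800,000 ≥ $625,000 → met
8. certified medical technologists 4 < 6 → not met
9. proficiency testing failures in the past year 0 ≤ 1 → met
10. condition 'performs genetic testing' holds; personnel competency assessment 81 days ago vs limit 60 → not met
Not met: 4, 5, 6, 8, 10

4, 5, 6, 8, 10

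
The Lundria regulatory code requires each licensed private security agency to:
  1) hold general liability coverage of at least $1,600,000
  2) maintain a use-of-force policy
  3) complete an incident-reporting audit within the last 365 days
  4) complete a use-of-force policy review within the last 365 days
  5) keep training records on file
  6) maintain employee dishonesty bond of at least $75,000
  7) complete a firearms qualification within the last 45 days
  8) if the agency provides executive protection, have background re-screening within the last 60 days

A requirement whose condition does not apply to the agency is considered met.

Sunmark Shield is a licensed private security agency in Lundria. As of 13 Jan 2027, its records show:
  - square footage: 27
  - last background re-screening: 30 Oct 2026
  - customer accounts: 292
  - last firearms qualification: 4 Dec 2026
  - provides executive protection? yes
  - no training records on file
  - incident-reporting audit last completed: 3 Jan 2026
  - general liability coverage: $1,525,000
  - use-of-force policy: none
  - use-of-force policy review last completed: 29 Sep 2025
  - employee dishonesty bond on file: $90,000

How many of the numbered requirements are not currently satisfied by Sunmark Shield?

6

1. general liability coverage $1,525,000 < $1,600,000 → not met
2. use-of-force policy absent → not met
3. incident-reporting audit 375 days ago vs limit 365 → not met
4. use-of-force policy review 471 days ago vs limit 365 → not met
5. training records absent → not met
6. employee dishonesty bond $90,000 ≥ $75,000 → met
7. firearms qualification 40 days ago vs limit 45 → met
8. condition 'provides executive protection' holds; background re-screening 75 days ago vs limit 60 → not met
Not met: 6 of 8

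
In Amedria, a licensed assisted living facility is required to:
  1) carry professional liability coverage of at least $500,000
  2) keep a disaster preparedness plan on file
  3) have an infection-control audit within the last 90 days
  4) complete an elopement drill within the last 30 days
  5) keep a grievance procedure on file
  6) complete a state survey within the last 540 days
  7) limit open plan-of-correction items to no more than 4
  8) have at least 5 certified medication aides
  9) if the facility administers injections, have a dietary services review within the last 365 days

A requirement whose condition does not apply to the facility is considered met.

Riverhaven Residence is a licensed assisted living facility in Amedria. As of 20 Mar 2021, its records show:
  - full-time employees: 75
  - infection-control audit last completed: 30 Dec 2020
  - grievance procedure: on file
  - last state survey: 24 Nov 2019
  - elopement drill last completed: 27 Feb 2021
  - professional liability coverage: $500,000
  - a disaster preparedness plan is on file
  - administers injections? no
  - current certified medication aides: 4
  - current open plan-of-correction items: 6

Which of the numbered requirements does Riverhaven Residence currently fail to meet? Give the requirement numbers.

1. professional liability coverage $500,000 ≥ $500,000 → met
2. disaster preparedness plan present → met
3. infection-control audit 80 days ago vs limit 90 → met
4. elopement drill 21 days ago vs limit 30 → met
5. grievance procedure present → met
6. state survey 482 days ago vs limit 540 → met
7. open plan-of-correction items 6 > 4 → not met
8. certified medication aides 4 < 5 → not met
9. condition 'administers injections' does not hold → requirement n/a → met
Not met: 7, 8

7, 8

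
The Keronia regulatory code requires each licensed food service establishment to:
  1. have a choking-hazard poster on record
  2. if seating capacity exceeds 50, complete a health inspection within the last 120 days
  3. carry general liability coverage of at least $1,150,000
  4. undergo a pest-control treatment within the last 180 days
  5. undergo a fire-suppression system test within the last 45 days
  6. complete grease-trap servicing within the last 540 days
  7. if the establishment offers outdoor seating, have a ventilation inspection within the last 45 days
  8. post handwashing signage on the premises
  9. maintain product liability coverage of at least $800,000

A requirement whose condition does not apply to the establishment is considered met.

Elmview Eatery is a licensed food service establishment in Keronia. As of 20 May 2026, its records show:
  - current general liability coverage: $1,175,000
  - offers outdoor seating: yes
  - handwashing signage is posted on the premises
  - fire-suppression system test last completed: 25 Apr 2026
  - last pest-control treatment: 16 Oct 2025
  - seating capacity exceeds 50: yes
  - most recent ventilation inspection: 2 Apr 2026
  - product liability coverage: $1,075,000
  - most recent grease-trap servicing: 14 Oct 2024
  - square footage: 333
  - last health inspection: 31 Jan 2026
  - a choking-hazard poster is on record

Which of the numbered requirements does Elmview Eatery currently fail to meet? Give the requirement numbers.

1. choking-hazard poster present → met
2. condition 'seating capacity exceeds 50' holds; health inspection 109 days ago vs limit 120 → met
3. general liability coverage $1,175,000 ≥ $1,150,000 → met
4. pest-control treatment 216 days ago vs limit 180 → not met
5. fire-suppression system test 25 days ago vs limit 45 → met
6. grease-trap servicing 583 days ago vs limit 540 → not met
7. condition 'offers outdoor seating' holds; ventilation inspection 48 days ago vs limit 45 → not met
8. handwashing signage present → met
9. product liability coverage $1,075,000 ≥ $800,000 → met
Not met: 4, 6, 7

4, 6, 7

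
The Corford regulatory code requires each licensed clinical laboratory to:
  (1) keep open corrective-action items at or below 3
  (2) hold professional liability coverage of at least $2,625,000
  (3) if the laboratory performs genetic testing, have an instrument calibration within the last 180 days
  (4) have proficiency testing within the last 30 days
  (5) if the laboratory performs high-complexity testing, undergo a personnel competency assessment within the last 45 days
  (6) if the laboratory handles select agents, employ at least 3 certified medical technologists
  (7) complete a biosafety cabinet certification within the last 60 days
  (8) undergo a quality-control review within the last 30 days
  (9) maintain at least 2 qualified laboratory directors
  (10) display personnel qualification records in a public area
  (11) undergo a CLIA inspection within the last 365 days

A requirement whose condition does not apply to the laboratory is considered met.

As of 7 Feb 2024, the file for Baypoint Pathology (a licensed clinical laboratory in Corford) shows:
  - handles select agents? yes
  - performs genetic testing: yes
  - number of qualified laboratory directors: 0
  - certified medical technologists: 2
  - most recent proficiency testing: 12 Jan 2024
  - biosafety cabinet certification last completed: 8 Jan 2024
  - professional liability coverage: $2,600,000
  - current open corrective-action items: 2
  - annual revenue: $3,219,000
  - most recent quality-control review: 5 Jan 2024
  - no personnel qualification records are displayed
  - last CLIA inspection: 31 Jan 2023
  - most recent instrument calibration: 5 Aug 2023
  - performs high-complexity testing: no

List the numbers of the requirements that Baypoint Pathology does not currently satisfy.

1. open corrective-action items 2 ≤ 3 → met
2. professional liability coverage $2,600,000 < $2,625,000 → not met
3. condition 'performs genetic testing' holds; instrument calibration 186 days ago vs limit 180 → not met
4. proficiency testing 26 days ago vs limit 30 → met
5. condition 'performs high-complexity testing' does not hold → requirement n/a → met
6. condition 'handles select agents' holds; certified medical technologists 2 < 3 → not met
7. biosafety cabinet certification 30 days ago vs limit 60 → met
8. quality-control review 33 days ago vs limit 30 → not met
9. qualified laboratory directors 0 < 2 → not met
10. personnel qualification records absent → not met
11. CLIA inspection 372 days ago vs limit 365 → not met
Not met: 2, 3, 6, 8, 9, 10, 11

2, 3, 6, 8, 9, 10, 11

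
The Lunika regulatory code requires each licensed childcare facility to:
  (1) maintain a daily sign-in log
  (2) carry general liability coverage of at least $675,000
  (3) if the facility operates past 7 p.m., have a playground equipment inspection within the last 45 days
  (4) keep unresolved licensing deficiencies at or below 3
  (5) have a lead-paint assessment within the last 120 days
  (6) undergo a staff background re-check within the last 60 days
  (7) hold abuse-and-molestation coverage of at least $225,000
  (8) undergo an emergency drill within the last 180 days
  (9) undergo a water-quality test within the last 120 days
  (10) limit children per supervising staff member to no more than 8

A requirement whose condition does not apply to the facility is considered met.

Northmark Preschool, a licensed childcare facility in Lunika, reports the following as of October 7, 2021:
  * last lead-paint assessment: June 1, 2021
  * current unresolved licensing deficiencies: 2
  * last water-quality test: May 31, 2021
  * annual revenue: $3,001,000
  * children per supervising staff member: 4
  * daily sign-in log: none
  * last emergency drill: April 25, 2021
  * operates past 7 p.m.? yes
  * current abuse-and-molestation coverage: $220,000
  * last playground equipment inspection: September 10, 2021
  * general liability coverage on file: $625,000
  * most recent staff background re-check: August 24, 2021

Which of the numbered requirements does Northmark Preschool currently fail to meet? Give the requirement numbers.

1. daily sign-in log absent → not met
2. general liability coverage $625,000 < $675,000 → not met
3. condition 'operates past 7 p.m.' holds; playground equipment inspection 27 days ago vs limit 45 → met
4. unresolved licensing deficiencies 2 ≤ 3 → met
5. lead-paint assessment 128 days ago vs limit 120 → not met
6. staff background re-check 44 days ago vs limit 60 → met
7. abuse-and-molestation coverage $220,000 < $225,000 → not met
8. emergency drill 165 days ago vs limit 180 → met
9. water-quality test 129 days ago vs limit 120 → not met
10. children per supervising staff member 4 ≤ 8 → met
Not met: 1, 2, 5, 7, 9

1, 2, 5, 7, 9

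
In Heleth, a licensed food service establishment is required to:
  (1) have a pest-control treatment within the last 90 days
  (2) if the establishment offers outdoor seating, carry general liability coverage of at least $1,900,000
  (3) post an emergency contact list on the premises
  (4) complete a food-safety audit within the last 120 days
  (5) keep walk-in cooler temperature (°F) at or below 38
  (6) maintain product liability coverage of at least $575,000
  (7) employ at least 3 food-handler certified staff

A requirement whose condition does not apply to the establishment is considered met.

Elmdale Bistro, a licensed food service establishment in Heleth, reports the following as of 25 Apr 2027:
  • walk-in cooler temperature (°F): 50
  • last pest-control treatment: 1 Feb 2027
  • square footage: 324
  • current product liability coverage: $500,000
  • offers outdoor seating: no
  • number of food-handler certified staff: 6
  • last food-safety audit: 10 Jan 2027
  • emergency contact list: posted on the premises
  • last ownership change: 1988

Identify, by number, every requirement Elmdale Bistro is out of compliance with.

5, 6

1. pest-control treatment 83 days ago vs limit 90 → met
2. condition 'offers outdoor seating' does not hold → requirement n/a → met
3. emergency contact list present → met
4. food-safety audit 105 days ago vs limit 120 → met
5. walk-in cooler temperature (°F) 50 > 38 → not met
6. product liability coverage $500,000 < $575,000 → not met
7. food-handler certified staff 6 ≥ 3 → met
Not met: 5, 6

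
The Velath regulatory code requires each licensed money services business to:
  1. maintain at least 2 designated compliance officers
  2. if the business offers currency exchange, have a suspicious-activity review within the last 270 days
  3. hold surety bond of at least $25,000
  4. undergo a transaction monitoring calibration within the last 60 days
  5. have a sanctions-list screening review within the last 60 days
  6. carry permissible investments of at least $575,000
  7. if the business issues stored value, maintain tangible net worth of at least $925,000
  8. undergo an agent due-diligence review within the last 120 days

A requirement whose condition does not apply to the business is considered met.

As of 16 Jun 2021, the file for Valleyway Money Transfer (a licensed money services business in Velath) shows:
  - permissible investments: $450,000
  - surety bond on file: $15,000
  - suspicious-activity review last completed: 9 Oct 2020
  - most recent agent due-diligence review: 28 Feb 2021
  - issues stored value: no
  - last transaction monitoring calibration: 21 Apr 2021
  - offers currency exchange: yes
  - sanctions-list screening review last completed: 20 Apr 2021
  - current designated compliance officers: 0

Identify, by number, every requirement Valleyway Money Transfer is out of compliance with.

1, 3, 6

1. designated compliance officers 0 < 2 → not met
2. condition 'offers currency exchange' holds; suspicious-activity review 250 days ago vs limit 270 → met
3. surety bond $15,000 < $25,000 → not met
4. transaction monitoring calibration 56 days ago vs limit 60 → met
5. sanctions-list screening review 57 days ago vs limit 60 → met
6. permissible investments $450,000 < $575,000 → not met
7. condition 'issues stored value' does not hold → requirement n/a → met
8. agent due-diligence review 108 days ago vs limit 120 → met
Not met: 1, 3, 6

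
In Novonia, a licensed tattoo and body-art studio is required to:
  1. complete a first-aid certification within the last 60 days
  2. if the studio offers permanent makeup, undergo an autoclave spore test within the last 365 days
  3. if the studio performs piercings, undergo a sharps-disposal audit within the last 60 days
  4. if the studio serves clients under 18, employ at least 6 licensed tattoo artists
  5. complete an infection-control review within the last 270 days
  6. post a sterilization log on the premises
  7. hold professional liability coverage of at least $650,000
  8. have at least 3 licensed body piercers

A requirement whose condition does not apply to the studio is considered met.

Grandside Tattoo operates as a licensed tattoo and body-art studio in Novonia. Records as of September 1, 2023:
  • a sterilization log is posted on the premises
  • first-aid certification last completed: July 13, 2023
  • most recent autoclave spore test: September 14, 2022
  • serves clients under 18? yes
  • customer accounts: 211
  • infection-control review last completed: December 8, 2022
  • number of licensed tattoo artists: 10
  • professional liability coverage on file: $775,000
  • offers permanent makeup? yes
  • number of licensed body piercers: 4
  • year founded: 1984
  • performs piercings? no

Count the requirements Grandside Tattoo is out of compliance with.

0

1. first-aid certification 50 days ago vs limit 60 → met
2. condition 'offers permanent makeup' holds; autoclave spore test 352 days ago vs limit 365 → met
3. condition 'performs piercings' does not hold → requirement n/a → met
4. condition 'serves clients under 18' holds; licensed tattoo artists 10 ≥ 6 → met
5. infection-control review 267 days ago vs limit 270 → met
6. sterilization log present → met
7. professional liability coverage $775,000 ≥ $650,000 → met
8. licensed body piercers 4 ≥ 3 → met
Not met: 0 of 8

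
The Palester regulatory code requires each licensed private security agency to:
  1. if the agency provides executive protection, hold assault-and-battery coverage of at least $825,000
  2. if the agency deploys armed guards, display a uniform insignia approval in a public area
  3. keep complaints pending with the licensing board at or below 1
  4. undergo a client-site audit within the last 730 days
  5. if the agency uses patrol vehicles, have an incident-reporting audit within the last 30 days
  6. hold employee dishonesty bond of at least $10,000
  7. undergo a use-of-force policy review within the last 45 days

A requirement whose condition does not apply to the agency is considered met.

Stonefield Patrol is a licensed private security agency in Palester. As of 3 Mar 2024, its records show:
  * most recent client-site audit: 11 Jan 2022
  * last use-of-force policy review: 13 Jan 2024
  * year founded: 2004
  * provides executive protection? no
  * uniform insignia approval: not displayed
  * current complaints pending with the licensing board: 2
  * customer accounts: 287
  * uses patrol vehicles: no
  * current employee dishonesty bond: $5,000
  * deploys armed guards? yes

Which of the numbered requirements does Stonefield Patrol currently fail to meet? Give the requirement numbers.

1. condition 'provides executive protection' does not hold → requirement n/a → met
2. condition 'deploys armed guards' holds; uniform insignia approval absent → not met
3. complaints pending with the licensing board 2 > 1 → not met
4. client-site audit 782 days ago vs limit 730 → not met
5. condition 'uses patrol vehicles' does not hold → requirement n/a → met
6. employee dishonesty bond $5,000 < $10,000 → not met
7. use-of-force policy review 50 days ago vs limit 45 → not met
Not met: 2, 3, 4, 6, 7

2, 3, 4, 6, 7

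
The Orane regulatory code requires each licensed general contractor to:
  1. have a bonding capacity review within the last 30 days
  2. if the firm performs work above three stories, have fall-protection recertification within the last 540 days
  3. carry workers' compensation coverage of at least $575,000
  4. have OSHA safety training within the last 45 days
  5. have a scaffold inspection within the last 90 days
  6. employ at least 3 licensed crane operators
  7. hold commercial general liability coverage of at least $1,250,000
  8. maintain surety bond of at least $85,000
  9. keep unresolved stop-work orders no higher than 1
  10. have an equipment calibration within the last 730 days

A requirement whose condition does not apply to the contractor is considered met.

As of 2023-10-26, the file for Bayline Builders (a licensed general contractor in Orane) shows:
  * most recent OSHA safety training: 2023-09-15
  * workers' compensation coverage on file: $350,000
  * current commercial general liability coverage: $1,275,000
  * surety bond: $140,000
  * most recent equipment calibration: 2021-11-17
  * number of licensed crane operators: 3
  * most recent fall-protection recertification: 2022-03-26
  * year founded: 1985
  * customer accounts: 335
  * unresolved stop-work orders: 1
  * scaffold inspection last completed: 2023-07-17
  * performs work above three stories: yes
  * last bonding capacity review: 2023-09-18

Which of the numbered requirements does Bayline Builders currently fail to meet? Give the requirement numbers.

1, 2, 3, 5

1. bonding capacity review 38 days ago vs limit 30 → not met
2. condition 'performs work above three stories' holds; fall-protection recertification 579 days ago vs limit 540 → not met
3. workers' compensation coverage $350,000 < $575,000 → not met
4. OSHA safety training 41 days ago vs limit 45 → met
5. scaffold inspection 101 days ago vs limit 90 → not met
6. licensed crane operators 3 ≥ 3 → met
7. commercial general liability coverage $1,275,000 ≥ $1,250,000 → met
8. surety bond $140,000 ≥ $85,000 → met
9. unresolved stop-work orders 1 ≤ 1 → met
10. equipment calibration 708 days ago vs limit 730 → met
Not met: 1, 2, 3, 5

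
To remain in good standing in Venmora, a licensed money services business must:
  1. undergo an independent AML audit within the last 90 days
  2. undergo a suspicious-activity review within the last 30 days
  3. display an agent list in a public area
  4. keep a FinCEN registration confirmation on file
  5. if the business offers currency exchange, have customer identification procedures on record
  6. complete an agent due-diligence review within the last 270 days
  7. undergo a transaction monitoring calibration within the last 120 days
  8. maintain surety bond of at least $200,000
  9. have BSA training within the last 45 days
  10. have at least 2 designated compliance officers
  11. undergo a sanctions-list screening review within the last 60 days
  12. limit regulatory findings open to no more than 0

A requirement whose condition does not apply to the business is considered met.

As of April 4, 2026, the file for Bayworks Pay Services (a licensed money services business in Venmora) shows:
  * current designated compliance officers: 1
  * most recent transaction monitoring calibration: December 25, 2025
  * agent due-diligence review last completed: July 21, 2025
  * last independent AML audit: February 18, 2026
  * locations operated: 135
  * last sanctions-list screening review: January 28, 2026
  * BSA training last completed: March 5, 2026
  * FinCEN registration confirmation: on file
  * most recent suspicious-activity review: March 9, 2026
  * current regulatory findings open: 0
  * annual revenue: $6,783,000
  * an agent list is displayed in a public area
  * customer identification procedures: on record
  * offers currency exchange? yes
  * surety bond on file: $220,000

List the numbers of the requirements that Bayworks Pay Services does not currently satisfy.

10, 11

1. independent AML audit 45 days ago vs limit 90 → met
2. suspicious-activity review 26 days ago vs limit 30 → met
3. agent list present → met
4. FinCEN registration confirmation present → met
5. condition 'offers currency exchange' holds; customer identification procedures present → met
6. agent due-diligence review 257 days ago vs limit 270 → met
7. transaction monitoring calibration 100 days ago vs limit 120 → met
8. surety bond $220,000 ≥ $200,000 → met
9. BSA training 30 days ago vs limit 45 → met
10. designated compliance officers 1 < 2 → not met
11. sanctions-list screening review 66 days ago vs limit 60 → not met
12. regulatory findings open 0 ≤ 0 → met
Not met: 10, 11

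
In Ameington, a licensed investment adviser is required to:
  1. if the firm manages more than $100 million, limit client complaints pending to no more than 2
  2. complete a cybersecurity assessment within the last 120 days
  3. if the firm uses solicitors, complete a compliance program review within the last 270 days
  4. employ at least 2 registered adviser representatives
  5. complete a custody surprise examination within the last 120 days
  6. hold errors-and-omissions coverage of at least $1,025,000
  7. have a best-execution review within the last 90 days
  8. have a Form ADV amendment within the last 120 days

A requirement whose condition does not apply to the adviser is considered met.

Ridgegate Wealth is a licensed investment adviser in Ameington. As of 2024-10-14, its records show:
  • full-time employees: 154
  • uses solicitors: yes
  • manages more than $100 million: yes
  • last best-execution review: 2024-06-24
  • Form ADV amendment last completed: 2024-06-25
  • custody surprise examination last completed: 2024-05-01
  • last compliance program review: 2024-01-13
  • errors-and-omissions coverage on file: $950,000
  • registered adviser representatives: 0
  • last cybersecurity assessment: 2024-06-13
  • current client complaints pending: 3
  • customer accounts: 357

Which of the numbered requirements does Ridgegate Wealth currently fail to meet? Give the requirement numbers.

1. condition 'manages more than $100 million' holds; client complaints pending 3 > 2 → not met
2. cybersecurity assessment 123 days ago vs limit 120 → not met
3. condition 'uses solicitors' holds; compliance program review 275 days ago vs limit 270 → not met
4. registered adviser representatives 0 < 2 → not met
5. custody surprise examination 166 days ago vs limit 120 → not met
6. errors-and-omissions coverage $950,000 < $1,025,000 → not met
7. best-execution review 112 days ago vs limit 90 → not met
8. Form ADV amendment 111 days ago vs limit 120 → met
Not met: 1, 2, 3, 4, 5, 6, 7

1, 2, 3, 4, 5, 6, 7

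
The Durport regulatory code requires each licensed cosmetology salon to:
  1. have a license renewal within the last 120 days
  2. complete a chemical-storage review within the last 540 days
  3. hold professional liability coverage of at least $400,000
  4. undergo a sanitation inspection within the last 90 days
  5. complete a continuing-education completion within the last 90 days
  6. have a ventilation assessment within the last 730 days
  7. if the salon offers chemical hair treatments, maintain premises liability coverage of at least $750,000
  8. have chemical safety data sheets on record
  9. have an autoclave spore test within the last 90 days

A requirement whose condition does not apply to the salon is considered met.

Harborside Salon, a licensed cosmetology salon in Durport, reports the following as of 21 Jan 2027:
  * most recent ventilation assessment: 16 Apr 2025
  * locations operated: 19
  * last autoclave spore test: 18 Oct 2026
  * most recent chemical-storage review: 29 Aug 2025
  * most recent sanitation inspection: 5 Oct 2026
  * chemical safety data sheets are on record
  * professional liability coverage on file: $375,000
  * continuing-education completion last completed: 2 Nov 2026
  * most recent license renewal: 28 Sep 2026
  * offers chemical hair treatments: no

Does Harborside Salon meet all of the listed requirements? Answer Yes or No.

No

1. license renewal 115 days ago vs limit 120 → met
2. chemical-storage review 510 days ago vs limit 540 → met
3. professional liability coverage $375,000 < $400,000 → not met
4. sanitation inspection 108 days ago vs limit 90 → not met
5. continuing-education completion 80 days ago vs limit 90 → met
6. ventilation assessment 645 days ago vs limit 730 → met
7. condition 'offers chemical hair treatments' does not hold → requirement n/a → met
8. chemical safety data sheets present → met
9. autoclave spore test 95 days ago vs limit 90 → not met
Not met: 3, 4, 9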